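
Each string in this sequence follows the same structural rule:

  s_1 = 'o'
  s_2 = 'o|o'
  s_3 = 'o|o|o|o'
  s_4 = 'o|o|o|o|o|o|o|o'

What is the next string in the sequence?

o|o|o|o|o|o|o|o|o|o|o|o|o|o|o|o

Each string is two copies of the previous one joined by '|'.
So the next term is two copies of o|o|o|o|o|o|o|o with '|' between the halves.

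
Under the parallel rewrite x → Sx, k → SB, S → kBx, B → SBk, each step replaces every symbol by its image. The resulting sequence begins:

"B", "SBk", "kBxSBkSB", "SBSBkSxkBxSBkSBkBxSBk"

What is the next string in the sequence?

Rewriting the 21 symbols of SBSBkSxkBxSBkSBkBxSBk one by one yields kBx SBk kBx SBk SB kBx Sx SB SBk Sx kBx SBk SB kBx SBk SB SBk Sx kBx SBk SB; concatenated:

kBxSBkkBxSBkSBkBxSxSBSBkSxkBxSBkSBkBxSBkSBSBkSxkBxSBkSB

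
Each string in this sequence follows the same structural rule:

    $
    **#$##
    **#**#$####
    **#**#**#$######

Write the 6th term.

s(k+1) = **#·s(k)·##, so each term gains **# as a prefix and ## as a suffix.
From **#**#**#$######, 2 further steps: **#**#**#$###### → **#**#**#**#$######## → (answer).

**#**#**#**#**#$##########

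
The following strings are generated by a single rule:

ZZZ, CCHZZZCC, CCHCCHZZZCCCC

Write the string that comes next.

CCHCCHCCHZZZCCCCCC

s(k+1) = CCH·s(k)·CC, so each term gains CCH as a prefix and CC as a suffix.
So the next term is CCH·CCHCCHZZZCCCC·CC.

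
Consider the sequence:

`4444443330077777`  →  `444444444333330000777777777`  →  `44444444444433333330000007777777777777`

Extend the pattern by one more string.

Each string has the form 4^{3n+3} 3^{2n+1} 0^{2n} 7^{4n+1} (n = 1, 2, …).
At n = 4 the blocks have lengths 15, 9, 8, 17.

4444444444444443333333330000000077777777777777777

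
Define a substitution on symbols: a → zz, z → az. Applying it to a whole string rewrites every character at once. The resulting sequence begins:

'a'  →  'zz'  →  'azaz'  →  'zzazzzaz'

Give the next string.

Rewriting each symbol of zzazzzaz: z→az, z→az, a→zz, z→az, z→az, z→az, a→zz, z→az, which concatenates to az az zz az az az zz az.

azazzzazazazzzaz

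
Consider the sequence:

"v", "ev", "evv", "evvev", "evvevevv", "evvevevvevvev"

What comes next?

This is a Fibonacci-style word recurrence s(k) = s(k−1)·s(k−2): e.g. ev·v = evv.
So term 7 is evvevevvevvev·evvevevv.

evvevevvevvevevvevevv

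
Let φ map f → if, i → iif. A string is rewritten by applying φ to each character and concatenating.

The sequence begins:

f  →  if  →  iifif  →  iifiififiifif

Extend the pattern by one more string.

Replace each of the 13 characters of iifiififiifif in place — iif iif if iif iif if iif if iif iif if iif if — and concatenate.

iifiififiifiififiififiifiififiifif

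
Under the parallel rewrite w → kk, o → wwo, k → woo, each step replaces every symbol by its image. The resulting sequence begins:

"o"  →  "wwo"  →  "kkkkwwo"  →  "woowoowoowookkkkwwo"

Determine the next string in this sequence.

Rewriting the 19 symbols of woowoowoowookkkkwwo one by one yields kk wwo wwo kk wwo wwo kk wwo wwo kk wwo wwo woo woo woo woo kk kk wwo; concatenated:

kkwwowwokkwwowwokkwwowwokkwwowwowoowoowoowookkkkwwo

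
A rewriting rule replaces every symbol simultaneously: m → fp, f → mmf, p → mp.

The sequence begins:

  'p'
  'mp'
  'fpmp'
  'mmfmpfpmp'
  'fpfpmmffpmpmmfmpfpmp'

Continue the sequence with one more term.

mmfmpmmfmpfpfpmmfmmfmpfpmpfpfpmmffpmpmmfmpfpmp

Replace each of the 20 characters of fpfpmmffpmpmmfmpfpmp in place — mmf mp mmf mp fp fp mmf mmf mp fp mp fp fp mmf fp mp mmf mp fp mp — and concatenate.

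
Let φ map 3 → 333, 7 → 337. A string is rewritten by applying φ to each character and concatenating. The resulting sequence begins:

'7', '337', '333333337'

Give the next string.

333333333333333333333333337

Rewriting each symbol of 333333337: 3→333, 3→333, 3→333, 3→333, 3→333, 3→333, 3→333, 3→333, 7→337, which concatenates to 333 333 333 333 333 333 333 333 337.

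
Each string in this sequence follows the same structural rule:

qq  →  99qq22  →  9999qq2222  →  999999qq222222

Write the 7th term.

s(k+1) = 99·s(k)·22, so each term gains 99 as a prefix and 22 as a suffix.
From 999999qq222222, 3 further steps: 999999qq222222 → 99999999qq22222222 → 9999999999qq2222222222 → (answer).

999999999999qq222222222222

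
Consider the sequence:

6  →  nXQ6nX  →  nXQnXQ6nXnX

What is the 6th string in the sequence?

s(k+1) = nXQ·s(k)·nX, so each term gains nXQ as a prefix and nX as a suffix.
From nXQnXQ6nXnX, 3 further steps: nXQnXQ6nXnX → nXQnXQnXQ6nXnXnX → nXQnXQnXQnXQ6nXnXnXnX → (answer).

nXQnXQnXQnXQnXQ6nXnXnXnXnX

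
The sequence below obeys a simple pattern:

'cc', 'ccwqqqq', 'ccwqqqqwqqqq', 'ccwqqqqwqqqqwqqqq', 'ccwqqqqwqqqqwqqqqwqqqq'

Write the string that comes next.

ccwqqqqwqqqqwqqqqwqqqqwqqqq

Each term is the previous one with wqqqq appended.
So the next term is ccwqqqqwqqqqwqqqqwqqqq·wqqqq.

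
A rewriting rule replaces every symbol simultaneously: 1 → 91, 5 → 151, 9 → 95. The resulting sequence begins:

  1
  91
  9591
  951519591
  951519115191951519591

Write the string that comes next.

Replace each of the 21 characters of 951519115191951519591 in place — 95 151 91 151 91 95 91 91 151 91 95 91 95 151 91 151 91 95 151 95 91 — and concatenate.

951519115191959191151919591951519115191951519591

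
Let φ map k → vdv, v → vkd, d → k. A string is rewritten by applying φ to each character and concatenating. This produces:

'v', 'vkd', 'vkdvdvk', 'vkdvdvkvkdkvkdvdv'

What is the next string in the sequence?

Replace each of the 17 characters of vkdvdvkvkdkvkdvdv in place — vkd vdv k vkd k vkd vdv vkd vdv k vdv vkd vdv k vkd k vkd — and concatenate.

vkdvdvkvkdkvkdvdvvkdvdvkvdvvkdvdvkvkdkvkd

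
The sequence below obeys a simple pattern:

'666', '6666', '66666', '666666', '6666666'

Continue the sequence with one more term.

Every step adds 6 to the end: s(k+1) = s(k)·6.
Applying this once more to 6666666:

66666666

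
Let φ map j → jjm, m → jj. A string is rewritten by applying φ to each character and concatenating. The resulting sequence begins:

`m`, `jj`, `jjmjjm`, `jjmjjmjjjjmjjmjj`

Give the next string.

Replace each of the 16 characters of jjmjjmjjjjmjjmjj in place — jjm jjm jj jjm jjm jj jjm jjm jjm jjm jj jjm jjm jj jjm jjm — and concatenate.

jjmjjmjjjjmjjmjjjjmjjmjjmjjmjjjjmjjmjjjjmjjm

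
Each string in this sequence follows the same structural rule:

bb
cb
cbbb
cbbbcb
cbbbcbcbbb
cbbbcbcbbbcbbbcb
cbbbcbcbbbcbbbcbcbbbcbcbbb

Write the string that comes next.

From term 3 onward, concatenate the last term with the second-to-last: cb·bb = cbbb, cbbb·cb = cbbbcb, …
The next term joins cbbbcbcbbbcbbbcbcbbbcbcbbb and cbbbcbcbbbcbbbcb.

cbbbcbcbbbcbbbcbcbbbcbcbbbcbbbcbcbbbcbbbcb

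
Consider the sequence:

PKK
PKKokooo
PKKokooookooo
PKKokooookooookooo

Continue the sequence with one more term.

PKKokooookooookooookooo

The strings grow by a fixed suffix okooo each time.
So the next term is PKKokooookooookooo·okooo.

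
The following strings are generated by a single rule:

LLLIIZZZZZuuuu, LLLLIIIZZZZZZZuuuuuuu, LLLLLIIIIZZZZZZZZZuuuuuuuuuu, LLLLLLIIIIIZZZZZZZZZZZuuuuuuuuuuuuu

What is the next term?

LLLLLLLIIIIIIZZZZZZZZZZZZZuuuuuuuuuuuuuuuu

Reading off run lengths: L runs 3, 4, 5, 6; I runs 2, 3, 4, 5; Z runs 5, 7, 9, 11; u runs 4, 7, 10, 13 — each is linear in n, where the shown terms are n = 2, 3, 4, 5.
At n = 6 the blocks have lengths 7, 6, 13, 16.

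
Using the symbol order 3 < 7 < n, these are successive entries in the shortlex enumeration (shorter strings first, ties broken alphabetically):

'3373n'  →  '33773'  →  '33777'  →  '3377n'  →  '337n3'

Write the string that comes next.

337n7

The successor of 337n3 increments the rightmost position that isn't already n and resets every position after it to 3.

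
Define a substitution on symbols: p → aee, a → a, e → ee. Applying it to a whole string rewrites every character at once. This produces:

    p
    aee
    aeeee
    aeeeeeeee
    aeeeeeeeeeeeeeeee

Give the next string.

Rewriting the 17 symbols of aeeeeeeeeeeeeeeee one by one yields a ee ee ee ee ee ee ee ee ee ee ee ee ee ee ee ee; concatenated:

aeeeeeeeeeeeeeeeeeeeeeeeeeeeeeeee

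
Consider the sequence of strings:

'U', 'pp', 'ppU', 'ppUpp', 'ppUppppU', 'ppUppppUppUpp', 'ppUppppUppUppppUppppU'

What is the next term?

ppUppppUppUppppUppppUppUppppUppUpp

This is a Fibonacci-style word recurrence s(k) = s(k−1)·s(k−2): e.g. pp·U = ppU.
So term 8 is ppUppppUppUppppUppppU·ppUppppUppUpp.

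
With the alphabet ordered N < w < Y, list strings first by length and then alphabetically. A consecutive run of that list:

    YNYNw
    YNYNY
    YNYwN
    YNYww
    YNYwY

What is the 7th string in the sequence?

YNYYw

Advancing 2 positions from YNYwY through YNYwY → YNYYN reaches term 7.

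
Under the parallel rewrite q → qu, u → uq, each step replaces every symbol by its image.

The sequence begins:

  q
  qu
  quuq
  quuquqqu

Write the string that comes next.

Apply φ to quuquqqu symbol by symbol: q→qu, u→uq, u→uq, q→qu, u→uq, q→qu, q→qu, u→uq; joined: qu uq uq qu uq qu qu uq.

quuquqquuqququuq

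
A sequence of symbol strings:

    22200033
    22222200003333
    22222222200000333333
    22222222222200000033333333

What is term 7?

22222222222222222222200000000033333333333333

The n-th term is 3n 2's then n+2 0's then 2n 3's (n = 1, 2, …).
Setting n = 7 gives 21, 9, 14 characters in each block.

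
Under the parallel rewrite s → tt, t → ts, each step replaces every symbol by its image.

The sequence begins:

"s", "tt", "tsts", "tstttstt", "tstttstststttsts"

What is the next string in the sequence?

Applying the rule to each of the 16 symbols of tstttstststttsts gives the pieces ts tt ts ts ts tt ts tt ts tt ts ts ts tt ts tt, which concatenate to the answer.

tstttstststttstttstttstststttstt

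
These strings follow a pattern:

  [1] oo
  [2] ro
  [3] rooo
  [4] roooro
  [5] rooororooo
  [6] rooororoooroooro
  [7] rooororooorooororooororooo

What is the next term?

Each term (from the third on) is the previous term followed by the one before it: term 3 = ro·oo = rooo.
The next term joins rooororooorooororooororooo and rooororoooroooro.

rooororooorooororooororooorooororoooroooro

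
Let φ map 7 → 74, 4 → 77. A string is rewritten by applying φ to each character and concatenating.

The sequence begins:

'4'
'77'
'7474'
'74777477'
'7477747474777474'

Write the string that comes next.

Rewriting the 16 symbols of 7477747474777474 one by one yields 74 77 74 74 74 77 74 77 74 77 74 74 74 77 74 77; concatenated:

74777474747774777477747474777477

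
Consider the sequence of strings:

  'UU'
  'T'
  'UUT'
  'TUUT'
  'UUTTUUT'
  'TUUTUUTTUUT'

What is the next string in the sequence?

This is a Fibonacci-style word recurrence s(k) = s(k−2)·s(k−1): e.g. UU·T = UUT.
The next term joins UUTTUUT and TUUTUUTTUUT.

UUTTUUTTUUTUUTTUUT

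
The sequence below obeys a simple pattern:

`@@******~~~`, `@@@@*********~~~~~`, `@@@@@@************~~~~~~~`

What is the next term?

@@@@@@@@***************~~~~~~~~~

Each string has the form @^{2n} *^{3n+3} ~^{2n+1} (n = 1, 2, …).
At n = 4 the blocks have lengths 8, 15, 9.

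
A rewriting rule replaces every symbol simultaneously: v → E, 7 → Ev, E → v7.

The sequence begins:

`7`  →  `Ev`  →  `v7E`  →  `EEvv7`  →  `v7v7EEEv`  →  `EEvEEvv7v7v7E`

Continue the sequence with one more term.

Applying the rule to each of the 13 symbols of EEvEEvv7v7v7E gives the pieces v7 v7 E v7 v7 E E Ev E Ev E Ev v7, which concatenate to the answer.

v7v7Ev7v7EEEvEEvEEvv7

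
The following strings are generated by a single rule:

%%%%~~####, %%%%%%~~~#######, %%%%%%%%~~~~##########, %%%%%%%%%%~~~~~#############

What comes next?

%%%%%%%%%%%%~~~~~~################

The n-th term is 2n %'s then n ~'s then 3n-2 #'s, where the shown terms are n = 2, 3, 4, 5.
For the next term, n = 6, so the run lengths are 12, 6, 16.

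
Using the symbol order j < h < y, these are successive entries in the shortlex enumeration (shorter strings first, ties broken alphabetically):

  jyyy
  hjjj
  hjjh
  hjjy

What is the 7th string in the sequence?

hjhy

Advancing 3 positions from hjjy through hjjy → hjhj → hjhh reaches term 7.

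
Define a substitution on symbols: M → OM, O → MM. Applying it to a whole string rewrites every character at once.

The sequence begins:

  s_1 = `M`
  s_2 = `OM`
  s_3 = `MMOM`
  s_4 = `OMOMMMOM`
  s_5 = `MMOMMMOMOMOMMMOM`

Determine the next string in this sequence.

Replace each of the 16 characters of MMOMMMOMOMOMMMOM in place — OM OM MM OM OM OM MM OM MM OM MM OM OM OM MM OM — and concatenate.

OMOMMMOMOMOMMMOMMMOMMMOMOMOMMMOM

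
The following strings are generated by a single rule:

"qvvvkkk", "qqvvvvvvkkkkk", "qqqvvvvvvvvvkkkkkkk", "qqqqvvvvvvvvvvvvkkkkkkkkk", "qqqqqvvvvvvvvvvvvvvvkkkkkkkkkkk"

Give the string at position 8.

Each string has the form q^{n} v^{3n} k^{2n+1} (n = 1, 2, …).
For term 8, n = 8, so the run lengths are 8, 24, 17.

qqqqqqqqvvvvvvvvvvvvvvvvvvvvvvvvkkkkkkkkkkkkkkkkk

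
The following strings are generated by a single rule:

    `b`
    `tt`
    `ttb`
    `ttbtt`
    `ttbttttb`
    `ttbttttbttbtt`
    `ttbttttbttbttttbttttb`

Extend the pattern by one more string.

ttbttttbttbttttbttttbttbttttbttbtt

This is a Fibonacci-style word recurrence s(k) = s(k−1)·s(k−2): e.g. tt·b = ttb.
So term 8 is ttbttttbttbttttbttttb·ttbttttbttbtt.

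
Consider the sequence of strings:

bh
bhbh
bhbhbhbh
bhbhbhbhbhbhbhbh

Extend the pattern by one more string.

bhbhbhbhbhbhbhbhbhbhbhbhbhbhbhbh

s(k+1) = s(k)·s(k) — each term doubles the last.
One more doubling of bhbhbhbhbhbhbhbh gives the answer.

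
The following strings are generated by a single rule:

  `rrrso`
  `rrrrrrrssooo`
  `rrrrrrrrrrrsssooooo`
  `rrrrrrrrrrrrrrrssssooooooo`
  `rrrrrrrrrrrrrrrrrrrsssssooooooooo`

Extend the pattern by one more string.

rrrrrrrrrrrrrrrrrrrrrrrssssssooooooooooo

Reading off run lengths: r runs 3, 7, 11, 15, 19; s runs 1, 2, 3, 4, 5; o runs 1, 3, 5, 7, 9 — each is linear in n (n = 1, 2, …).
At n = 6 the blocks have lengths 23, 6, 11.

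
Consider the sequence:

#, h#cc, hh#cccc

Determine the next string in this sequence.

Each term wraps the previous one in h on the left and cc on the right.
Applying this once more to hh#cccc:

hhh#cccccc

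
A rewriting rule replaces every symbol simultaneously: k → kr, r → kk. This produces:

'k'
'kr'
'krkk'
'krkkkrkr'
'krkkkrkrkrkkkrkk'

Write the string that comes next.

Replace each of the 16 characters of krkkkrkrkrkkkrkk in place — kr kk kr kr kr kk kr kk kr kk kr kr kr kk kr kr — and concatenate.

krkkkrkrkrkkkrkkkrkkkrkrkrkkkrkr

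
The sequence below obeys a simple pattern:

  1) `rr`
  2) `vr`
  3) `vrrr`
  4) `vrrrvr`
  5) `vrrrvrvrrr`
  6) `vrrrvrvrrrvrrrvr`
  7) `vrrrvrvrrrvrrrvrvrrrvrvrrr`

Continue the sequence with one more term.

Each term (from the third on) is the previous term followed by the one before it: term 3 = vr·rr = vrrr.
So term 8 is vrrrvrvrrrvrrrvrvrrrvrvrrr·vrrrvrvrrrvrrrvr.

vrrrvrvrrrvrrrvrvrrrvrvrrrvrrrvrvrrrvrrrvr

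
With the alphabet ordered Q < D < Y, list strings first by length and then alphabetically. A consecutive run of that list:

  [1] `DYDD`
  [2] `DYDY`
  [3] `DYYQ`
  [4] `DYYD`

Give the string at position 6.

YQQQ

Continuing the enumeration 2 steps past DYYD: DYYD → DYYY → (answer).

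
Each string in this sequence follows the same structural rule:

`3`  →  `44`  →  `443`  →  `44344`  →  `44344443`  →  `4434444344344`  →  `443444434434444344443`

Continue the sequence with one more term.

4434444344344443444434434444344344

Each term (from the third on) is the previous term followed by the one before it: term 3 = 44·3 = 443.
So term 8 is 443444434434444344443·4434444344344.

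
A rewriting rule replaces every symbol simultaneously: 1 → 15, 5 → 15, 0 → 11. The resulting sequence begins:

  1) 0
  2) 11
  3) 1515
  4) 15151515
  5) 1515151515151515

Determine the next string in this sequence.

Rewriting the 16 symbols of 1515151515151515 one by one yields 15 15 15 15 15 15 15 15 15 15 15 15 15 15 15 15; concatenated:

15151515151515151515151515151515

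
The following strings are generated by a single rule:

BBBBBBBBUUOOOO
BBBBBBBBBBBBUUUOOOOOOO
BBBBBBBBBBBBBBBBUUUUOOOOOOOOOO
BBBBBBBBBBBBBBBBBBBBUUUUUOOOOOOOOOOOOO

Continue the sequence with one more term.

Each string has the form B^{4n} U^{n} O^{3n-2}, where the shown terms are n = 2, 3, 4, 5.
Setting n = 6 gives 24, 6, 16 characters in each block.

BBBBBBBBBBBBBBBBBBBBBBBBUUUUUUOOOOOOOOOOOOOOOO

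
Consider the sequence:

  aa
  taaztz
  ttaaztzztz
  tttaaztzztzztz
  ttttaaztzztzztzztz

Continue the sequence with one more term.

Each term wraps the previous one in t on the left and ztz on the right.
Applying this once more to ttttaaztzztzztzztz:

tttttaaztzztzztzztzztz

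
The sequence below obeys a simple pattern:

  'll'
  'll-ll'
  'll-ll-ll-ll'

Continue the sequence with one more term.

Every step duplicates the string with '-' between the halves.
One more doubling of ll-ll-ll-ll gives the answer.

ll-ll-ll-ll-ll-ll-ll-ll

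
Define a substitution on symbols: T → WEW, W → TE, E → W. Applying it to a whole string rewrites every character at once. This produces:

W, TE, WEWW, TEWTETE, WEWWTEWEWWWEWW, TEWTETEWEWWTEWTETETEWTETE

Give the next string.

Rewriting the 25 symbols of TEWTETEWEWWTEWTETETEWTETE one by one yields WEW W TE WEW W WEW W TE W TE TE WEW W TE WEW W WEW W WEW W TE WEW W WEW W; concatenated:

WEWWTEWEWWWEWWTEWTETEWEWWTEWEWWWEWWWEWWTEWEWWWEWW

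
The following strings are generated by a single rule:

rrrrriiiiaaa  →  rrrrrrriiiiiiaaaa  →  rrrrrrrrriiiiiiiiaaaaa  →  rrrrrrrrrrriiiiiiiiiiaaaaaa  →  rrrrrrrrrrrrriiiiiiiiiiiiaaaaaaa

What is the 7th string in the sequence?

rrrrrrrrrrrrrrrrriiiiiiiiiiiiiiiiaaaaaaaaa

Term n consists of 2n-1 r's, followed by 2n-2 i's, followed by n a's, where the shown terms are n = 3, 4, 5, 6, 7.
Setting n = 9 gives 17, 16, 9 characters in each block.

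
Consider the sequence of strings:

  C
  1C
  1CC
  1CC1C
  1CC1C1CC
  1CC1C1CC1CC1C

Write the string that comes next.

From term 3 onward, concatenate the last term with the second-to-last: 1C·C = 1CC, 1CC·1C = 1CC1C, …
Continuing: 1CC1C1CC1CC1C · 1CC1C1CC gives term 7.

1CC1C1CC1CC1C1CC1C1CC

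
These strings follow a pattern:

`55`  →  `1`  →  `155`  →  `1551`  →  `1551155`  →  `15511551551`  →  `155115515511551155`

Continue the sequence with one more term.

15511551551155115515511551551

Each term (from the third on) is the previous term followed by the one before it: term 3 = 1·55 = 155.
Continuing: 155115515511551155 · 15511551551 gives term 8.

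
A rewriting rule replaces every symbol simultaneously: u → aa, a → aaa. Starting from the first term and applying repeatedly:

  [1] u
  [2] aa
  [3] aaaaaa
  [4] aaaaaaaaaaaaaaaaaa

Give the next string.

Applying the rule to each of the 18 symbols of aaaaaaaaaaaaaaaaaa gives the pieces aaa aaa aaa aaa aaa aaa aaa aaa aaa aaa aaa aaa aaa aaa aaa aaa aaa aaa, which concatenate to the answer.

aaaaaaaaaaaaaaaaaaaaaaaaaaaaaaaaaaaaaaaaaaaaaaaaaaaaaa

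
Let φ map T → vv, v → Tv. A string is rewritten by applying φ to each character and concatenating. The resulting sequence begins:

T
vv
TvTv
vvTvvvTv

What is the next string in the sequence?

TvTvvvTvTvTvvvTv

Apply φ to vvTvvvTv symbol by symbol: v→Tv, v→Tv, T→vv, v→Tv, v→Tv, v→Tv, T→vv, v→Tv; joined: Tv Tv vv Tv Tv Tv vv Tv.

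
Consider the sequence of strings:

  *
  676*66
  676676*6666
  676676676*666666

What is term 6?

676676676676676*6666666666

Every step adds 676 to the front and 66 to the end of the previous string.
From 676676676*666666, 2 further steps: 676676676*666666 → 676676676676*66666666 → (answer).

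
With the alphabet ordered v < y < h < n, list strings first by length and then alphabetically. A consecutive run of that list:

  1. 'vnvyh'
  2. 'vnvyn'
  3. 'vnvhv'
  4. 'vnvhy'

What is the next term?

vnvhh

The successor of vnvhy increments the rightmost position that isn't already n and resets every position after it to v.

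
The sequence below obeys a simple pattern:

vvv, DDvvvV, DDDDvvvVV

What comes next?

Every step adds DD to the front and V to the end of the previous string.
Applying this once more to DDDDvvvVV:

DDDDDDvvvVVV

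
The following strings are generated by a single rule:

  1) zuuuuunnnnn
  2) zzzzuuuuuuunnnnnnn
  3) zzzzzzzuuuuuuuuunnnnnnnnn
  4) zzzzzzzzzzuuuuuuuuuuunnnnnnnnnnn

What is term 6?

zzzzzzzzzzzzzzzzuuuuuuuuuuuuuuunnnnnnnnnnnnnnn

Each string has the form z^{3n-2} u^{2n+3} n^{2n+3} (n = 1, 2, …).
Setting n = 6 gives 16, 15, 15 characters in each block.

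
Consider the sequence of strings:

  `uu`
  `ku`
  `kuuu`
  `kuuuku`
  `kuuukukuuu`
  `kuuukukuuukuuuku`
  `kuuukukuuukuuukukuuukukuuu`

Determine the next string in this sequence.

kuuukukuuukuuukukuuukukuuukuuukukuuukuuuku

From term 3 onward, concatenate the last term with the second-to-last: ku·uu = kuuu, kuuu·ku = kuuuku, …
Continuing: kuuukukuuukuuukukuuukukuuu · kuuukukuuukuuuku gives term 8.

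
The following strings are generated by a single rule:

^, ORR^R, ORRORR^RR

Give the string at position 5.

ORRORRORRORR^RRRR

s(k+1) = ORR·s(k)·R, so each term gains ORR as a prefix and R as a suffix.
From ORRORR^RR, 2 further steps: ORRORR^RR → ORRORRORR^RRR → (answer).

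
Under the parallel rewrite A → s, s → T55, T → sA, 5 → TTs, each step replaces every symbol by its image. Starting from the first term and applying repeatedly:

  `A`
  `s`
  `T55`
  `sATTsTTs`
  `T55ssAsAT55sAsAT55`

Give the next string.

sATTsTTsT55T55sT55ssATTsTTsT55sT55ssATTsTTs

Applying the rule to each of the 18 symbols of T55ssAsAT55sAsAT55 gives the pieces sA TTs TTs T55 T55 s T55 s sA TTs TTs T55 s T55 s sA TTs TTs, which concatenate to the answer.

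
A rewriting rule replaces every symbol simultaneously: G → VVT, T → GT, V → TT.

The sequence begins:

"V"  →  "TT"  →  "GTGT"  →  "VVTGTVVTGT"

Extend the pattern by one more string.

Rewriting each symbol of VVTGTVVTGT: V→TT, V→TT, T→GT, G→VVT, T→GT, V→TT, V→TT, T→GT, G→VVT, T→GT, which concatenates to TT TT GT VVT GT TT TT GT VVT GT.

TTTTGTVVTGTTTTTGTVVTGT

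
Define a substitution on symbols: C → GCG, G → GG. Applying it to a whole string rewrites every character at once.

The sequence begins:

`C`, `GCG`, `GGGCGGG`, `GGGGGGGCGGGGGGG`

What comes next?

Applying the rule to each of the 15 symbols of GGGGGGGCGGGGGGG gives the pieces GG GG GG GG GG GG GG GCG GG GG GG GG GG GG GG, which concatenate to the answer.

GGGGGGGGGGGGGGGCGGGGGGGGGGGGGGG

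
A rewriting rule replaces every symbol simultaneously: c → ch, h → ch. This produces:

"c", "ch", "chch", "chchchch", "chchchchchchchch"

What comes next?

Rewriting the 16 symbols of chchchchchchchch one by one yields ch ch ch ch ch ch ch ch ch ch ch ch ch ch ch ch; concatenated:

chchchchchchchchchchchchchchchch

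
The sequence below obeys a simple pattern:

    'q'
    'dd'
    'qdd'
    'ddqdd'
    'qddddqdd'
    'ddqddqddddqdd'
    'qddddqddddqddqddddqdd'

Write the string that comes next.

ddqddqddddqddqddddqddddqddqddddqdd

From term 3 onward, concatenate the second-to-last term with the last: q·dd = qdd, dd·qdd = ddqdd, …
The next term joins ddqddqddddqdd and qddddqddddqddqddddqdd.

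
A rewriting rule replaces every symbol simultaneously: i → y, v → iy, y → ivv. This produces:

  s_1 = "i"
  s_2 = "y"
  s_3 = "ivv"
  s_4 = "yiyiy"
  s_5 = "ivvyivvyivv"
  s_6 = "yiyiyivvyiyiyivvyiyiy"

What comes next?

Rewriting the 21 symbols of yiyiyivvyiyiyivvyiyiy one by one yields ivv y ivv y ivv y iy iy ivv y ivv y ivv y iy iy ivv y ivv y ivv; concatenated:

ivvyivvyivvyiyiyivvyivvyivvyiyiyivvyivvyivv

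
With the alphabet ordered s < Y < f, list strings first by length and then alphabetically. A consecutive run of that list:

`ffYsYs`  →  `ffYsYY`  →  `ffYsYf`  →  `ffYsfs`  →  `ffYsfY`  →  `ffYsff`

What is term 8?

ffYYsY

Advancing 2 positions from ffYsff through ffYsff → ffYYss reaches term 8.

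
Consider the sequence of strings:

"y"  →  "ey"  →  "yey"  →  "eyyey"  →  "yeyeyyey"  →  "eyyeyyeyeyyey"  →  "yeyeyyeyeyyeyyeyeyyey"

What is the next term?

Each term (from the third on) is the two preceding terms concatenated in order: term 3 = y·ey = yey.
Continuing: eyyeyyeyeyyey · yeyeyyeyeyyeyyeyeyyey gives term 8.

eyyeyyeyeyyeyyeyeyyeyeyyeyyeyeyyey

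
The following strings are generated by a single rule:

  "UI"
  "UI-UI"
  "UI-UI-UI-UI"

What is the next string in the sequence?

s(k+1) = s(k)·-·s(k) — each term doubles the last with '-' between the halves.
Doubling UI-UI-UI-UI with '-' between the halves:

UI-UI-UI-UI-UI-UI-UI-UI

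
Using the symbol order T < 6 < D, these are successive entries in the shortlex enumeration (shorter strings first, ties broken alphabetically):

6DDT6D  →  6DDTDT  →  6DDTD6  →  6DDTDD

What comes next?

The successor of 6DDTDD increments the rightmost position that isn't already D and resets every position after it to T.

6DD6TT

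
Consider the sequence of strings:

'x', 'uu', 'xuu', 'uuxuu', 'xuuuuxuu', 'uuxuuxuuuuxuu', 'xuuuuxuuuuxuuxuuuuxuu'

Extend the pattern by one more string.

uuxuuxuuuuxuuxuuuuxuuuuxuuxuuuuxuu

Each term (from the third on) is the two preceding terms concatenated in order: term 3 = x·uu = xuu.
Continuing: uuxuuxuuuuxuu · xuuuuxuuuuxuuxuuuuxuu gives term 8.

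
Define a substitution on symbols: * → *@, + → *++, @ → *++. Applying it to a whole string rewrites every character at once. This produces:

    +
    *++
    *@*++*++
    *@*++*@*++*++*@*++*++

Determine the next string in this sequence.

*@*++*@*++*++*@*++*@*++*++*@*++*++*@*++*@*++*++*@*++*++

Applying the rule to each of the 21 symbols of *@*++*@*++*++*@*++*++ gives the pieces *@ *++ *@ *++ *++ *@ *++ *@ *++ *++ *@ *++ *++ *@ *++ *@ *++ *++ *@ *++ *++, which concatenate to the answer.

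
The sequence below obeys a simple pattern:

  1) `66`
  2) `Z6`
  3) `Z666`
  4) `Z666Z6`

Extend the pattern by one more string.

This is a Fibonacci-style word recurrence s(k) = s(k−1)·s(k−2): e.g. Z6·66 = Z666.
Continuing: Z666Z6 · Z666 gives term 5.

Z666Z6Z666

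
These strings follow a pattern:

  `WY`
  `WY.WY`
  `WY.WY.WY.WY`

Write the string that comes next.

Every step duplicates the string with '.' between the halves.
Doubling WY.WY.WY.WY with '.' between the halves:

WY.WY.WY.WY.WY.WY.WY.WY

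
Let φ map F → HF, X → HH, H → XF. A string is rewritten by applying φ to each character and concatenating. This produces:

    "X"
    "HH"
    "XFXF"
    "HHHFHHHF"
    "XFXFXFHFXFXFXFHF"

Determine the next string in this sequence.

HHHFHHHFHHHFXFHFHHHFHHHFHHHFXFHF

Replace each of the 16 characters of XFXFXFHFXFXFXFHF in place — HH HF HH HF HH HF XF HF HH HF HH HF HH HF XF HF — and concatenate.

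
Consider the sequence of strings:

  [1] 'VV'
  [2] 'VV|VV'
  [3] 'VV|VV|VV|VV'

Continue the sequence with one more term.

Each string is two copies of the previous one joined by '|'.
So the next term is two copies of VV|VV|VV|VV with '|' between the halves.

VV|VV|VV|VV|VV|VV|VV|VV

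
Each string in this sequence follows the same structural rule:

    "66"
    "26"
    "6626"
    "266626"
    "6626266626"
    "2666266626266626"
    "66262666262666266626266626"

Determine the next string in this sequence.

This is a Fibonacci-style word recurrence s(k) = s(k−2)·s(k−1): e.g. 66·26 = 6626.
So term 8 is 2666266626266626·66262666262666266626266626.

266626662626662666262666262666266626266626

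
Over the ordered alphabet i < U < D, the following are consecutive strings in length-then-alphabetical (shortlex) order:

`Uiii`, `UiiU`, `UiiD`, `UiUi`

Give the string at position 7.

UiDi

Stepping forward 3 times from UiUi: UiUi → UiUU → UiUD, then the target.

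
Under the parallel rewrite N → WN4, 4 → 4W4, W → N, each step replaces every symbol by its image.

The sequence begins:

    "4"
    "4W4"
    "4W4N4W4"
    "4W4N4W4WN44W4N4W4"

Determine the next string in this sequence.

4W4N4W4WN44W4N4W4NWN44W44W4N4W4WN44W4N4W4

φ(4W4N4W4WN44W4N4W4) expands symbol-by-symbol to 4W4 N 4W4 WN4 4W4 N 4W4 N WN4 4W4 4W4 N 4W4 WN4 4W4 N 4W4; joining the 17 pieces gives the next term.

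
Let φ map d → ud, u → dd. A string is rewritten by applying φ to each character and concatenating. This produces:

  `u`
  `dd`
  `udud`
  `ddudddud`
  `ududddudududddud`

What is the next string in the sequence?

ddudddudududddudddudddudududddud

Replace each of the 16 characters of ududddudududddud in place — dd ud dd ud ud ud dd ud dd ud dd ud ud ud dd ud — and concatenate.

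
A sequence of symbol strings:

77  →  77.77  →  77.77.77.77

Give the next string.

Each string is two copies of the previous one joined by '.'.
Doubling 77.77.77.77 with '.' between the halves:

77.77.77.77.77.77.77.77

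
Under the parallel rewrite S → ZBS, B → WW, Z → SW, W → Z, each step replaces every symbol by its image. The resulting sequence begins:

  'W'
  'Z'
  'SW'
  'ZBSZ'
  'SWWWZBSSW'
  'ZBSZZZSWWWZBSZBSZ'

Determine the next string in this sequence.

Applying the rule to each of the 17 symbols of ZBSZZZSWWWZBSZBSZ gives the pieces SW WW ZBS SW SW SW ZBS Z Z Z SW WW ZBS SW WW ZBS SW, which concatenate to the answer.

SWWWZBSSWSWSWZBSZZZSWWWZBSSWWWZBSSW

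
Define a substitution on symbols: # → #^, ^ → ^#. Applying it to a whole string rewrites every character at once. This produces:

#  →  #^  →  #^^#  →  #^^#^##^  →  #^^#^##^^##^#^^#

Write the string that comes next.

φ(#^^#^##^^##^#^^#) expands symbol-by-symbol to #^ ^# ^# #^ ^# #^ #^ ^# ^# #^ #^ ^# #^ ^# ^# #^; joining the 16 pieces gives the next term.

#^^#^##^^##^#^^#^##^#^^##^^#^##^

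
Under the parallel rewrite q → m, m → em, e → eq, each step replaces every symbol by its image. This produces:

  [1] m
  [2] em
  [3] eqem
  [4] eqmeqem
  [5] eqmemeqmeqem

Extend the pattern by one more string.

eqmemeqemeqmemeqmeqem

Rewriting each symbol of eqmemeqmeqem: e→eq, q→m, m→em, e→eq, m→em, e→eq, q→m, m→em, e→eq, q→m, e→eq, m→em, which concatenates to eq m em eq em eq m em eq m eq em.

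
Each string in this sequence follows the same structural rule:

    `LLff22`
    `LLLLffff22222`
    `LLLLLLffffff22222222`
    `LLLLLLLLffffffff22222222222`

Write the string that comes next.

Term n consists of 2n L's, followed by 2n f's, followed by 3n-1 2's (n = 1, 2, …).
Setting n = 5 gives 10, 10, 14 characters in each block.

LLLLLLLLLLffffffffff22222222222222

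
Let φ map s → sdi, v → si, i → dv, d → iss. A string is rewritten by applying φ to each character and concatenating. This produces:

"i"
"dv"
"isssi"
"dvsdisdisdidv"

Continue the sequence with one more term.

Rewriting the 13 symbols of dvsdisdisdidv one by one yields iss si sdi iss dv sdi iss dv sdi iss dv iss si; concatenated:

isssisdiissdvsdiissdvsdiissdvisssi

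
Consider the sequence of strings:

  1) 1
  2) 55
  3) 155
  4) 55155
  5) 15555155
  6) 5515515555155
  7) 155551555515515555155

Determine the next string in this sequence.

Each term (from the third on) is the two preceding terms concatenated in order: term 3 = 1·55 = 155.
So term 8 is 5515515555155·155551555515515555155.

5515515555155155551555515515555155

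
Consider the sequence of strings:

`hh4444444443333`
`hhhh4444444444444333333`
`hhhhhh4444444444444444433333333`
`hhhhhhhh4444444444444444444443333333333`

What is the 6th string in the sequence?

Term n consists of 2n-2 h's, followed by 4n+1 4's, followed by 2n 3's, where the shown terms are n = 2, 3, 4, 5.
For term 6, n = 7, so the run lengths are 12, 29, 14.

hhhhhhhhhhhh4444444444444444444444444444433333333333333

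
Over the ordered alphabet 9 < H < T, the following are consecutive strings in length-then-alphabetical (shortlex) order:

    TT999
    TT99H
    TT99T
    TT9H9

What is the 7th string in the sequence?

Advancing 3 positions from TT9H9 through TT9H9 → TT9HH → TT9HT reaches term 7.

TT9T9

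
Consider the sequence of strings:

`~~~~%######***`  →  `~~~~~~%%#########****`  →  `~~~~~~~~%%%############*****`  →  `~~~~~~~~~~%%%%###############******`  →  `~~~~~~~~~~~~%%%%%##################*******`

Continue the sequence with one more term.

~~~~~~~~~~~~~~%%%%%%#####################********

The n-th term is 2n ~'s then n-1 %'s then 3n #'s then n+1 *'s, where the shown terms are n = 2, 3, 4, 5, 6.
At n = 7 the blocks have lengths 14, 6, 21, 8.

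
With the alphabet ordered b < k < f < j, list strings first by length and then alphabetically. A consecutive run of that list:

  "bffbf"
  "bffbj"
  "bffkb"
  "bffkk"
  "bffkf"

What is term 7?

Continuing the enumeration 2 steps past bffkf: bffkf → bffkj → (answer).

bfffb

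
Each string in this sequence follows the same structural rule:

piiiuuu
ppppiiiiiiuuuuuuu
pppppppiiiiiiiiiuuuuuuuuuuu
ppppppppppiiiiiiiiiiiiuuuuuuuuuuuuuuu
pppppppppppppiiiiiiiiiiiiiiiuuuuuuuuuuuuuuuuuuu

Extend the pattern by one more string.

Term n consists of 3n-2 p's, followed by 3n i's, followed by 4n-1 u's (n = 1, 2, …).
For the next term, n = 6, so the run lengths are 16, 18, 23.

ppppppppppppppppiiiiiiiiiiiiiiiiiiuuuuuuuuuuuuuuuuuuuuuuu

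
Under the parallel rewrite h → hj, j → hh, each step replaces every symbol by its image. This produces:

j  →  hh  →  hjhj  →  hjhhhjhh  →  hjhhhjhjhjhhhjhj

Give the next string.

Rewriting the 16 symbols of hjhhhjhjhjhhhjhj one by one yields hj hh hj hj hj hh hj hh hj hh hj hj hj hh hj hh; concatenated:

hjhhhjhjhjhhhjhhhjhhhjhjhjhhhjhh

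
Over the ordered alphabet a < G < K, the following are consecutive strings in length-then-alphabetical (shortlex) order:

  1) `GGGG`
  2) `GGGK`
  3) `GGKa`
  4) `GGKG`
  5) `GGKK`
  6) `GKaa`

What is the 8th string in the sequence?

GKaK

Continuing the enumeration 2 steps past GKaa: GKaa → GKaG → (answer).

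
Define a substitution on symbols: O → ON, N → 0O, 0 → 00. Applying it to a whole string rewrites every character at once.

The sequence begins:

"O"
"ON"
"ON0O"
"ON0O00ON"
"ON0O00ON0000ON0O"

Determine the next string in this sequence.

Rewriting the 16 symbols of ON0O00ON0000ON0O one by one yields ON 0O 00 ON 00 00 ON 0O 00 00 00 00 ON 0O 00 ON; concatenated:

ON0O00ON0000ON0O00000000ON0O00ON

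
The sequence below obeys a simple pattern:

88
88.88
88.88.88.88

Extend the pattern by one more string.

88.88.88.88.88.88.88.88

Each string is two copies of the previous one joined by '.'.
So the next term is two copies of 88.88.88.88 with '.' between the halves.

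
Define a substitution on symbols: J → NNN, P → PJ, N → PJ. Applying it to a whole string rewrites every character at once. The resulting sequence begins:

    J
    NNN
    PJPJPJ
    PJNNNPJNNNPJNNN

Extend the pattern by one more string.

Applying the rule to each of the 15 symbols of PJNNNPJNNNPJNNN gives the pieces PJ NNN PJ PJ PJ PJ NNN PJ PJ PJ PJ NNN PJ PJ PJ, which concatenate to the answer.

PJNNNPJPJPJPJNNNPJPJPJPJNNNPJPJPJ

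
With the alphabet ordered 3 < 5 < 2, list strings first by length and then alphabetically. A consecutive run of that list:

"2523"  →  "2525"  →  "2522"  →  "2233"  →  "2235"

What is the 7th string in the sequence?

2253

Stepping forward 2 times from 2235: 2235 → 2232, then the target.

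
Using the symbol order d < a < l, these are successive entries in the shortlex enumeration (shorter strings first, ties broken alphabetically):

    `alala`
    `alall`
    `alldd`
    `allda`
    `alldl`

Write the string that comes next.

allad

Treat alldl as a base-3 numeral over the given alphabet and add one, carrying through any trailing l's.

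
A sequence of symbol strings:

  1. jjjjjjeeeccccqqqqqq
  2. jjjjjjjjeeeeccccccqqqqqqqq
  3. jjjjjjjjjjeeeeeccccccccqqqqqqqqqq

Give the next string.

Reading off run lengths: j runs 6, 8, 10; e runs 3, 4, 5; c runs 4, 6, 8; q runs 6, 8, 10 — each is linear in n, where the shown terms are n = 3, 4, 5.
At n = 6 the blocks have lengths 12, 6, 10, 12.

jjjjjjjjjjjjeeeeeeccccccccccqqqqqqqqqqqq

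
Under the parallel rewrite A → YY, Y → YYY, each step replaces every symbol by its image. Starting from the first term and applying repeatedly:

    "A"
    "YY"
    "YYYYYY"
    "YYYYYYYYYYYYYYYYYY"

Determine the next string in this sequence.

Rewriting the 18 symbols of YYYYYYYYYYYYYYYYYY one by one yields YYY YYY YYY YYY YYY YYY YYY YYY YYY YYY YYY YYY YYY YYY YYY YYY YYY YYY; concatenated:

YYYYYYYYYYYYYYYYYYYYYYYYYYYYYYYYYYYYYYYYYYYYYYYYYYYYYY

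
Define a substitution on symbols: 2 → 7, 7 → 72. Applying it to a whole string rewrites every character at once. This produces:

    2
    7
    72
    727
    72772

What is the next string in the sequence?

Rewriting each symbol of 72772: 7→72, 2→7, 7→72, 7→72, 2→7, which concatenates to 72 7 72 72 7.

72772727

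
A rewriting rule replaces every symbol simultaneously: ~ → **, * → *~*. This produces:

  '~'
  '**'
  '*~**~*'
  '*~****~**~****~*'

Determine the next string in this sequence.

Rewriting the 16 symbols of *~****~**~****~* one by one yields *~* ** *~* *~* *~* *~* ** *~* *~* ** *~* *~* *~* *~* ** *~*; concatenated:

*~****~**~**~**~****~**~****~**~**~**~****~*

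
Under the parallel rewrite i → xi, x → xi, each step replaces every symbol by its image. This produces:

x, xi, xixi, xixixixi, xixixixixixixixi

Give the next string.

xixixixixixixixixixixixixixixixi

φ(xixixixixixixixi) expands symbol-by-symbol to xi xi xi xi xi xi xi xi xi xi xi xi xi xi xi xi; joining the 16 pieces gives the next term.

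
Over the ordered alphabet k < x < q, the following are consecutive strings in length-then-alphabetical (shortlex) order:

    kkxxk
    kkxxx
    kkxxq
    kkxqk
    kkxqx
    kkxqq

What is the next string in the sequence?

The successor of kkxqq increments the rightmost position that isn't already q and resets every position after it to k.

kkqkk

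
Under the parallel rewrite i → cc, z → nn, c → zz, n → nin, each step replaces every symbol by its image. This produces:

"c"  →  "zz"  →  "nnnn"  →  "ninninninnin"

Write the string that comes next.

Expanding ninninninnin: n→nin, i→cc, n→nin, n→nin, i→cc, n→nin, n→nin, i→cc, n→nin, n→nin, i→cc, n→nin. Concatenated: nin cc nin nin cc nin nin cc nin nin cc nin.

ninccninninccninninccninninccnin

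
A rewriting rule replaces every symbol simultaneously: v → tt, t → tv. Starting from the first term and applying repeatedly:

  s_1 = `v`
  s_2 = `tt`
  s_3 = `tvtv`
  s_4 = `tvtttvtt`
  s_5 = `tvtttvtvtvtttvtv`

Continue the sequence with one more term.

Rewriting the 16 symbols of tvtttvtvtvtttvtv one by one yields tv tt tv tv tv tt tv tt tv tt tv tv tv tt tv tt; concatenated:

tvtttvtvtvtttvtttvtttvtvtvtttvtt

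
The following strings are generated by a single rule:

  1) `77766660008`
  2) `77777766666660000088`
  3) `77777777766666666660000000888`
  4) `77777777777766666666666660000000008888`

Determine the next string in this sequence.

77777777777777766666666666666660000000000088888

Each string has the form 7^{3n} 6^{3n+1} 0^{2n+1} 8^{n} (n = 1, 2, …).
At n = 5 the blocks have lengths 15, 16, 11, 5.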